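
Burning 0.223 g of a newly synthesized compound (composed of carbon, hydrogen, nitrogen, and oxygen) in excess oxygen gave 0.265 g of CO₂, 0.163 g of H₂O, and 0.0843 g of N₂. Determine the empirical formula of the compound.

mol C = 0.265 g CO₂ ÷ 44.009 g/mol = 0.006021 mol
mol H = 2 × 0.163 g H₂O ÷ 18.015 g/mol = 0.01810 mol
mol N = 2 × 0.0843 g N₂ ÷ 28.014 g/mol = 0.006018 mol
mass O = 0.223 − (0.07232 + 0.01824 + 0.08430) = 0.04814 g → mol O = 0.04814 ÷ 15.999 = 0.003009 mol
Divide by the smallest (0.003009 mol): C 2.001, H 6.015, N 2.000, O 1.000

C2H6N2O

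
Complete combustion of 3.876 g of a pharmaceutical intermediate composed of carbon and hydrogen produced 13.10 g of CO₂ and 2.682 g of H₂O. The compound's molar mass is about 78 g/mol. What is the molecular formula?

C6H6

mol C = 13.10 g CO₂ ÷ 44.009 g/mol = 0.29767 mol
mol H = 2 × 2.682 g H₂O ÷ 18.015 g/mol = 0.29775 mol
Divide by the smallest (0.29767 mol): C 1.000, H 1.000
Empirical formula: CH
Empirical-formula mass = 13.02 g/mol; 78 ÷ 13.02 ≈ 6, so the molecular formula is C6H6.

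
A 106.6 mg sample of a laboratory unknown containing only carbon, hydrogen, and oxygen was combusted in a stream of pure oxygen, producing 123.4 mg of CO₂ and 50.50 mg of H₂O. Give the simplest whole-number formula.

mol C = 0.1234 g CO₂ ÷ 44.009 g/mol = 0.0028040 mol
mol H = 2 × 0.05050 g H₂O ÷ 18.015 g/mol = 0.0056064 mol
mass O = 0.1066 − (0.033679 + 0.0056513) = 0.067270 g → mol O = 0.067270 ÷ 15.999 = 0.0042047 mol
Divide by the smallest (0.0028040 mol): C 1.000, H 1.999, O 1.500
Multiplying each by 2 gives whole numbers: C 2.00, H 4.00, O 3.00

C2H4O3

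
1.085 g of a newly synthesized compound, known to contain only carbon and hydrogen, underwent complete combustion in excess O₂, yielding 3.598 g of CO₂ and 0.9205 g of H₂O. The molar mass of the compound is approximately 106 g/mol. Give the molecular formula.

C8H10

mol C = 3.598 g CO₂ ÷ 44.009 g/mol = 0.081756 mol
mol H = 2 × 0.9205 g H₂O ÷ 18.015 g/mol = 0.10219 mol
Divide by the smallest (0.081756 mol): C 1.000, H 1.250
Multiplying each by 4 gives whole numbers: C 4.00, H 5.00
Empirical formula: C4H5
Empirical-formula mass = 53.08 g/mol; 106 ÷ 53.08 ≈ 2, so the molecular formula is C8H10.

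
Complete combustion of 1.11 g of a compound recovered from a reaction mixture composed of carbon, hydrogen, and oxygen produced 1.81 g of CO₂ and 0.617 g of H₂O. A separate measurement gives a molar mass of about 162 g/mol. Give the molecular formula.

C6H10O5

mol C = 1.81 g CO₂ ÷ 44.009 g/mol = 0.04113 mol
mol H = 2 × 0.617 g H₂O ÷ 18.015 g/mol = 0.06850 mol
mass O = 1.11 − (0.4940 + 0.06905) = 0.5470 g → mol O = 0.5470 ÷ 15.999 = 0.03419 mol
Divide by the smallest (0.03419 mol): C 1.203, H 2.004, O 1.000
Multiplying each by 5 gives whole numbers: C 6.02, H 10.02, O 5.00
Empirical formula: C6H10O5
Empirical-formula mass = 162.14 g/mol; 162 ÷ 162.14 ≈ 1, so the molecular formula is C6H10O5.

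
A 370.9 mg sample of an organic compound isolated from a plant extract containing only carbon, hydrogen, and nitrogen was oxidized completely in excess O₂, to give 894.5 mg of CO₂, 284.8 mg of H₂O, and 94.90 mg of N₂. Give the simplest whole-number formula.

mol C = 0.8945 g CO₂ ÷ 44.009 g/mol = 0.020325 mol
mol H = 2 × 0.2848 g H₂O ÷ 18.015 g/mol = 0.031618 mol
mol N = 2 × 0.09490 g N₂ ÷ 28.014 g/mol = 0.0067752 mol
Divide by the smallest (0.0067752 mol): C 3.000, H 4.667, N 1.000
Multiplying each by 3 gives whole numbers: C 9.00, H 14.00, N 3.00

C9H14N3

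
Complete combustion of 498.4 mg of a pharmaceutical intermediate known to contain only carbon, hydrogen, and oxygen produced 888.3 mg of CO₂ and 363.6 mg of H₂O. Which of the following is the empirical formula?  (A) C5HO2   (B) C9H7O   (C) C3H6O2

mol C = 0.8883 g CO₂ ÷ 44.009 g/mol = 0.020185 mol
mol H = 2 × 0.3636 g H₂O ÷ 18.015 g/mol = 0.040366 mol
mass O = 0.4984 − (0.24244 + 0.040689) = 0.21527 g → mol O = 0.21527 ÷ 15.999 = 0.013456 mol
Divide by the smallest (0.013456 mol): C 1.500, H 3.000, O 1.000
Multiplying each by 2 gives whole numbers: C 3.00, H 6.00, O 2.00

(C) C3H6O2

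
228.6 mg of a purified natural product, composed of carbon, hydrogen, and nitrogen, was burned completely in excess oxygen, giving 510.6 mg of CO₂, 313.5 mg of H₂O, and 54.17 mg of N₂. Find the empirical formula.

C3H9N

mol C = 0.5106 g CO₂ ÷ 44.009 g/mol = 0.011602 mol
mol H = 2 × 0.3135 g H₂O ÷ 18.015 g/mol = 0.034804 mol
mol N = 2 × 0.05417 g N₂ ÷ 28.014 g/mol = 0.0038674 mol
Divide by the smallest (0.0038674 mol): C 3.000, H 9.000, N 1.000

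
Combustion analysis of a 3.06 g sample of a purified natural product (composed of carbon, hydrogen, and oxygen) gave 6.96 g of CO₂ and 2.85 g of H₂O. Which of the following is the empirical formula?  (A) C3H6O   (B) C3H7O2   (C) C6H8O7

(A) C3H6O

mol C = 6.96 g CO₂ ÷ 44.009 g/mol = 0.1581 mol
mol H = 2 × 2.85 g H₂O ÷ 18.015 g/mol = 0.3164 mol
mass O = 3.06 − (1.900 + 0.3189) = 0.8415 g → mol O = 0.8415 ÷ 15.999 = 0.05260 mol
Divide by the smallest (0.05260 mol): C 3.007, H 6.015, O 1.000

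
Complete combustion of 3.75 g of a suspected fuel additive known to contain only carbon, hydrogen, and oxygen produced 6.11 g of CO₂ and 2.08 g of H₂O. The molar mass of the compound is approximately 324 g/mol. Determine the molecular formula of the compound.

mol C = 6.11 g CO₂ ÷ 44.009 g/mol = 0.1388 mol
mol H = 2 × 2.08 g H₂O ÷ 18.015 g/mol = 0.2309 mol
mass O = 3.75 − (1.668 + 0.2328) = 1.850 g → mol O = 1.850 ÷ 15.999 = 0.1156 mol
Divide by the smallest (0.1156 mol): C 1.201, H 1.997, O 1.000
Multiplying each by 5 gives whole numbers: C 6.00, H 9.99, O 5.00
Empirical formula: C6H10O5
Empirical-formula mass = 162.14 g/mol; 324 ÷ 162.14 ≈ 2, so the molecular formula is C12H20O10.

C12H20O10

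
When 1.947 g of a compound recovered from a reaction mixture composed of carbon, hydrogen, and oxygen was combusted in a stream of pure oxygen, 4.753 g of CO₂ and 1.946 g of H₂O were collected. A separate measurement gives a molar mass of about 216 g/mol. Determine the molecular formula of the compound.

C12H24O3

mol C = 4.753 g CO₂ ÷ 44.009 g/mol = 0.10800 mol
mol H = 2 × 1.946 g H₂O ÷ 18.015 g/mol = 0.21604 mol
mass O = 1.947 − (1.2972 + 0.21777) = 0.43203 g → mol O = 0.43203 ÷ 15.999 = 0.027004 mol
Divide by the smallest (0.027004 mol): C 3.999, H 8.000, O 1.000
Empirical formula: C4H8O
Empirical-formula mass = 72.11 g/mol; 216 ÷ 72.11 ≈ 3, so the molecular formula is C12H24O3.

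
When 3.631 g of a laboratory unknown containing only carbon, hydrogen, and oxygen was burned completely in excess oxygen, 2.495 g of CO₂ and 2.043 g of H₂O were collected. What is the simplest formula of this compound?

CH4O3

mol C = 2.495 g CO₂ ÷ 44.009 g/mol = 0.056693 mol
mol H = 2 × 2.043 g H₂O ÷ 18.015 g/mol = 0.22681 mol
mass O = 3.631 − (0.68094 + 0.22863) = 2.7214 g → mol O = 2.7214 ÷ 15.999 = 0.17010 mol
Divide by the smallest (0.056693 mol): C 1.000, H 4.001, O 3.000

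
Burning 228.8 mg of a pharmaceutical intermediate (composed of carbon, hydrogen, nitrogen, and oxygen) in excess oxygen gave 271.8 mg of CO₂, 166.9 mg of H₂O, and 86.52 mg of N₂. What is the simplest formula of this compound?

mol C = 0.2718 g CO₂ ÷ 44.009 g/mol = 0.0061760 mol
mol H = 2 × 0.1669 g H₂O ÷ 18.015 g/mol = 0.018529 mol
mol N = 2 × 0.08652 g N₂ ÷ 28.014 g/mol = 0.0061769 mol
mass O = 0.2288 − (0.074180 + 0.018677 + 0.086520) = 0.049423 g → mol O = 0.049423 ÷ 15.999 = 0.0030891 mol
Divide by the smallest (0.0030891 mol): C 1.999, H 5.998, N 2.000, O 1.000

C2H6N2O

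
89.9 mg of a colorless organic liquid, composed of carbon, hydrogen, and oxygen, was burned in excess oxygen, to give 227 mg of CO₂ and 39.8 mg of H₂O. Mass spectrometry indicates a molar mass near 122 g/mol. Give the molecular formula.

mol C = 0.227 g CO₂ ÷ 44.009 g/mol = 0.005158 mol
mol H = 2 × 0.0398 g H₂O ÷ 18.015 g/mol = 0.004419 mol
mass O = 0.0899 − (0.06195 + 0.004454) = 0.02349 g → mol O = 0.02349 ÷ 15.999 = 0.001468 mol
Divide by the smallest (0.001468 mol): C 3.513, H 3.009, O 1.000
Multiplying each by 2 gives whole numbers: C 7.03, H 6.02, O 2.00
Empirical formula: C7H6O2
Empirical-formula mass = 122.12 g/mol; 122 ÷ 122.12 ≈ 1, so the molecular formula is C7H6O2.

C7H6O2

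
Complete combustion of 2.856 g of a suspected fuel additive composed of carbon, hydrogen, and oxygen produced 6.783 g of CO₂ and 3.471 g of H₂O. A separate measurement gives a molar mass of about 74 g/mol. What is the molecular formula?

C4H10O

mol C = 6.783 g CO₂ ÷ 44.009 g/mol = 0.15413 mol
mol H = 2 × 3.471 g H₂O ÷ 18.015 g/mol = 0.38535 mol
mass O = 2.856 − (1.8512 + 0.38843) = 0.61635 g → mol O = 0.61635 ÷ 15.999 = 0.038524 mol
Divide by the smallest (0.038524 mol): C 4.001, H 10.003, O 1.000
Empirical formula: C4H10O
Empirical-formula mass = 74.12 g/mol; 74 ÷ 74.12 ≈ 1, so the molecular formula is C4H10O.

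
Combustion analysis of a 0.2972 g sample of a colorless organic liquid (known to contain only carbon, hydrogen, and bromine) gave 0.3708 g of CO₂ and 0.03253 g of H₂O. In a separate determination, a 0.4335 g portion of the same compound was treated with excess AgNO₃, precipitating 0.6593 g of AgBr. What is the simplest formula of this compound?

mol C = 0.3708 g CO₂ ÷ 44.009 g/mol = 0.0084255 mol
mol H = 2 × 0.03253 g H₂O ÷ 18.015 g/mol = 0.0036114 mol
From the AgBr data: mol Br per gram of compound = (0.6593 ÷ 187.772) ÷ 0.4335 = 0.0080996 mol/g, so in the 0.2972 g combustion sample mol Br = 0.0024072 mol
Divide by the smallest (0.0024072 mol): C 3.500, H 1.500, Br 1.000
Multiplying each by 2 gives whole numbers: C 7.00, H 3.00, Br 2.00

C7H3Br2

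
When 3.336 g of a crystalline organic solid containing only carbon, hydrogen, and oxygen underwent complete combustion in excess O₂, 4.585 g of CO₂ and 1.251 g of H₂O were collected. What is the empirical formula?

mol C = 4.585 g CO₂ ÷ 44.009 g/mol = 0.10418 mol
mol H = 2 × 1.251 g H₂O ÷ 18.015 g/mol = 0.13888 mol
mass O = 3.336 − (1.2513 + 0.14000) = 1.9447 g → mol O = 1.9447 ÷ 15.999 = 0.12155 mol
Divide by the smallest (0.10418 mol): C 1.000, H 1.333, O 1.167
Multiplying each by 6 gives whole numbers: C 6.00, H 8.00, O 7.00

C6H8O7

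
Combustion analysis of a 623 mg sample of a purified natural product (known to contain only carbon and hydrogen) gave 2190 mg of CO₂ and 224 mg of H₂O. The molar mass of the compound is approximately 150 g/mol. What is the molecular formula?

C12H6

mol C = 2.19 g CO₂ ÷ 44.009 g/mol = 0.04976 mol
mol H = 2 × 0.224 g H₂O ÷ 18.015 g/mol = 0.02487 mol
Divide by the smallest (0.02487 mol): C 2.001, H 1.000
Empirical formula: C2H
Empirical-formula mass = 25.03 g/mol; 150 ÷ 25.03 ≈ 6, so the molecular formula is C12H6.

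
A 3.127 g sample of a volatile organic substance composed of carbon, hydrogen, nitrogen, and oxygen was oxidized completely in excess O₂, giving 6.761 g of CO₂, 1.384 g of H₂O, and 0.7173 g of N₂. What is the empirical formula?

C6H6N2O

mol C = 6.761 g CO₂ ÷ 44.009 g/mol = 0.15363 mol
mol H = 2 × 1.384 g H₂O ÷ 18.015 g/mol = 0.15365 mol
mol N = 2 × 0.7173 g N₂ ÷ 28.014 g/mol = 0.051210 mol
mass O = 3.127 − (1.8452 + 0.15488 + 0.71730) = 0.40960 g → mol O = 0.40960 ÷ 15.999 = 0.025602 mol
Divide by the smallest (0.025602 mol): C 6.001, H 6.002, N 2.000, O 1.000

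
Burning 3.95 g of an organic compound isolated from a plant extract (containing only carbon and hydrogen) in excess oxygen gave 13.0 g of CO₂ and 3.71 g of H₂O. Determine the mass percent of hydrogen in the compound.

mol C = 13.0 g CO₂ ÷ 44.009 g/mol = 0.2954 mol
mol H = 2 × 3.71 g H₂O ÷ 18.015 g/mol = 0.4119 mol
mass % H = 0.4152 g ÷ 3.95 g × 100%

10.5%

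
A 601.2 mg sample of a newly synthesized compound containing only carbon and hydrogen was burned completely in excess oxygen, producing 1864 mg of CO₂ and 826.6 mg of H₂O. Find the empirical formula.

mol C = 1.864 g CO₂ ÷ 44.009 g/mol = 0.042355 mol
mol H = 2 × 0.8266 g H₂O ÷ 18.015 g/mol = 0.091768 mol
Divide by the smallest (0.042355 mol): C 1.000, H 2.167
Multiplying each by 6 gives whole numbers: C 6.00, H 13.00

C6H13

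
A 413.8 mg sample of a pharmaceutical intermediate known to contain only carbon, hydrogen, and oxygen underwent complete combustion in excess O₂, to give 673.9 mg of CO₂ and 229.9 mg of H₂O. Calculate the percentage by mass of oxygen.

49.34%

mol C = 0.6739 g CO₂ ÷ 44.009 g/mol = 0.015313 mol
mol H = 2 × 0.2299 g H₂O ÷ 18.015 g/mol = 0.025523 mol
mass O = 0.4138 − (0.18392 + 0.025727) = 0.20415 g → mol O = 0.20415 ÷ 15.999 = 0.012760 mol
mass % O = 0.20415 g ÷ 0.4138 g × 100%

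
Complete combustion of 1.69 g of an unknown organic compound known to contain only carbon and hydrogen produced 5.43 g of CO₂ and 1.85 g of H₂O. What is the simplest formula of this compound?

mol C = 5.43 g CO₂ ÷ 44.009 g/mol = 0.1234 mol
mol H = 2 × 1.85 g H₂O ÷ 18.015 g/mol = 0.2054 mol
Divide by the smallest (0.1234 mol): C 1.000, H 1.665
Multiplying each by 3 gives whole numbers: C 3.00, H 4.99

C3H5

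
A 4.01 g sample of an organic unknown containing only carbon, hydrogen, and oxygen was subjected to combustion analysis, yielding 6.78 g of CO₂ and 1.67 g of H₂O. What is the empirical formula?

mol C = 6.78 g CO₂ ÷ 44.009 g/mol = 0.1541 mol
mol H = 2 × 1.67 g H₂O ÷ 18.015 g/mol = 0.1854 mol
mass O = 4.01 − (1.850 + 0.1869) = 1.973 g → mol O = 1.973 ÷ 15.999 = 0.1233 mol
Divide by the smallest (0.1233 mol): C 1.249, H 1.504, O 1.000
Multiplying each by 4 gives whole numbers: C 5.00, H 6.01, O 4.00

C5H6O4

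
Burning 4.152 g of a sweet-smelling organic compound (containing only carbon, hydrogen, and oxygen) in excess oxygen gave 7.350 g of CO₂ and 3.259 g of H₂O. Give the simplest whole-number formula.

mol C = 7.350 g CO₂ ÷ 44.009 g/mol = 0.16701 mol
mol H = 2 × 3.259 g H₂O ÷ 18.015 g/mol = 0.36181 mol
mass O = 4.152 − (2.0060 + 0.36470) = 1.7813 g → mol O = 1.7813 ÷ 15.999 = 0.11134 mol
Divide by the smallest (0.11134 mol): C 1.500, H 3.250, O 1.000
Multiplying each by 4 gives whole numbers: C 6.00, H 13.00, O 4.00

C6H13O4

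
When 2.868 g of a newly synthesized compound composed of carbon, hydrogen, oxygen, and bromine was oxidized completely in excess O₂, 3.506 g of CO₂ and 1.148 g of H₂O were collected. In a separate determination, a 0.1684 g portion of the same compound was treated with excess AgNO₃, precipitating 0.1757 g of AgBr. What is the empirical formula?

mol C = 3.506 g CO₂ ÷ 44.009 g/mol = 0.079666 mol
mol H = 2 × 1.148 g H₂O ÷ 18.015 g/mol = 0.12745 mol
From the AgBr data: mol Br per gram of compound = (0.1757 ÷ 187.772) ÷ 0.1684 = 0.0055565 mol/g, so in the 2.868 g combustion sample mol Br = 0.015936 mol
mass O = 2.868 − (0.95686 + 0.12847 + 1.2733) = 0.50932 g → mol O = 0.50932 ÷ 15.999 = 0.031835 mol
Divide by the smallest (0.015936 mol): C 4.999, H 7.998, Br 1.000, O 1.998

C5H8BrO2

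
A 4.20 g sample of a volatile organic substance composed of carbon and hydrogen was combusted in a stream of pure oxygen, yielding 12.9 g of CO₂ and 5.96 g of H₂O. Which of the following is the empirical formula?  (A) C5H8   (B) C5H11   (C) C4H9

mol C = 12.9 g CO₂ ÷ 44.009 g/mol = 0.2931 mol
mol H = 2 × 5.96 g H₂O ÷ 18.015 g/mol = 0.6617 mol
Divide by the smallest (0.2931 mol): C 1.000, H 2.257
Multiplying each by 4 gives whole numbers: C 4.00, H 9.03

(C) C4H9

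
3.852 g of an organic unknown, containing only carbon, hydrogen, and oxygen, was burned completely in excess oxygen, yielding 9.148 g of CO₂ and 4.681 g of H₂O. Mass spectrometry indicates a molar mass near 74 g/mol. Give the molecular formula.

C4H10O

mol C = 9.148 g CO₂ ÷ 44.009 g/mol = 0.20787 mol
mol H = 2 × 4.681 g H₂O ÷ 18.015 g/mol = 0.51968 mol
mass O = 3.852 − (2.4967 + 0.52384) = 0.83148 g → mol O = 0.83148 ÷ 15.999 = 0.051971 mol
Divide by the smallest (0.051971 mol): C 4.000, H 9.999, O 1.000
Empirical formula: C4H10O
Empirical-formula mass = 74.12 g/mol; 74 ÷ 74.12 ≈ 1, so the molecular formula is C4H10O.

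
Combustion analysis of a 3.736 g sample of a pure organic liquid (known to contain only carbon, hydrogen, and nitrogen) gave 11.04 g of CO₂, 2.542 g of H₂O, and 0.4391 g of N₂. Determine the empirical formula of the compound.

C8H9N

mol C = 11.04 g CO₂ ÷ 44.009 g/mol = 0.25086 mol
mol H = 2 × 2.542 g H₂O ÷ 18.015 g/mol = 0.28221 mol
mol N = 2 × 0.4391 g N₂ ÷ 28.014 g/mol = 0.031349 mol
Divide by the smallest (0.031349 mol): C 8.002, H 9.002, N 1.000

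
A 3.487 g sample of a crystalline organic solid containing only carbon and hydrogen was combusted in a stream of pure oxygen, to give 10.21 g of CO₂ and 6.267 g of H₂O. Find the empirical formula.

CH3

mol C = 10.21 g CO₂ ÷ 44.009 g/mol = 0.23200 mol
mol H = 2 × 6.267 g H₂O ÷ 18.015 g/mol = 0.69575 mol
Divide by the smallest (0.23200 mol): C 1.000, H 2.999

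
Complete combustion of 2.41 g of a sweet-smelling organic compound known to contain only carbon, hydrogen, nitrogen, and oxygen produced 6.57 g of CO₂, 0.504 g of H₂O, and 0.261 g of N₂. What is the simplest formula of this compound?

mol C = 6.57 g CO₂ ÷ 44.009 g/mol = 0.1493 mol
mol H = 2 × 0.504 g H₂O ÷ 18.015 g/mol = 0.05595 mol
mol N = 2 × 0.261 g N₂ ÷ 28.014 g/mol = 0.01863 mol
mass O = 2.41 − (1.793 + 0.05640 + 0.2610) = 0.2995 g → mol O = 0.2995 ÷ 15.999 = 0.01872 mol
Divide by the smallest (0.01863 mol): C 8.012, H 3.003, N 1.000, O 1.005

C8H3NO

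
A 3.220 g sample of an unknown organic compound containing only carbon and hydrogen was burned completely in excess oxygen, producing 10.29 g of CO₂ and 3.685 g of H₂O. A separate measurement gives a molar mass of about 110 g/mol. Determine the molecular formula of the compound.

mol C = 10.29 g CO₂ ÷ 44.009 g/mol = 0.23382 mol
mol H = 2 × 3.685 g H₂O ÷ 18.015 g/mol = 0.40910 mol
Divide by the smallest (0.23382 mol): C 1.000, H 1.750
Multiplying each by 4 gives whole numbers: C 4.00, H 7.00
Empirical formula: C4H7
Empirical-formula mass = 55.10 g/mol; 110 ÷ 55.10 ≈ 2, so the molecular formula is C8H14.

C8H14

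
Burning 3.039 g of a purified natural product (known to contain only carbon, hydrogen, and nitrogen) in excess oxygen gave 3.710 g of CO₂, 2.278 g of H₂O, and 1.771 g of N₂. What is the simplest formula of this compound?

mol C = 3.710 g CO₂ ÷ 44.009 g/mol = 0.084301 mol
mol H = 2 × 2.278 g H₂O ÷ 18.015 g/mol = 0.25290 mol
mol N = 2 × 1.771 g N₂ ÷ 28.014 g/mol = 0.12644 mol
Divide by the smallest (0.084301 mol): C 1.000, H 3.000, N 1.500
Multiplying each by 2 gives whole numbers: C 2.00, H 6.00, N 3.00

C2H6N3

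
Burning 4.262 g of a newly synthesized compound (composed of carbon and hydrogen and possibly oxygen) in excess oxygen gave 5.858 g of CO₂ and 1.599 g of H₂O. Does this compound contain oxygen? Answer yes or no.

mol C = 5.858 g CO₂ ÷ 44.009 g/mol = 0.13311 mol
mol H = 2 × 1.599 g H₂O ÷ 18.015 g/mol = 0.17752 mol
C and H account for only 1.7777 g of the 4.262 g sample; the remaining 2.4843 g must be oxygen.

yes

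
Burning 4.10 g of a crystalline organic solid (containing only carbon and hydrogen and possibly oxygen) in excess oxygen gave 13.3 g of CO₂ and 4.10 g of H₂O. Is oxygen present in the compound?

mol C = 13.3 g CO₂ ÷ 44.009 g/mol = 0.3022 mol
mol H = 2 × 4.10 g H₂O ÷ 18.015 g/mol = 0.4552 mol
C and H together account for 4.089 g — essentially the entire 4.10 g sample — so the compound contains no oxygen.

no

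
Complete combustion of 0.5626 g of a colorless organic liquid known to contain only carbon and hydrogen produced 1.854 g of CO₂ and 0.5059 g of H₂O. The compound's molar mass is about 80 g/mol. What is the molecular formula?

C6H8

mol C = 1.854 g CO₂ ÷ 44.009 g/mol = 0.042128 mol
mol H = 2 × 0.5059 g H₂O ÷ 18.015 g/mol = 0.056164 mol
Divide by the smallest (0.042128 mol): C 1.000, H 1.333
Multiplying each by 3 gives whole numbers: C 3.00, H 4.00
Empirical formula: C3H4
Empirical-formula mass = 40.06 g/mol; 80 ÷ 40.06 ≈ 2, so the molecular formula is C6H8.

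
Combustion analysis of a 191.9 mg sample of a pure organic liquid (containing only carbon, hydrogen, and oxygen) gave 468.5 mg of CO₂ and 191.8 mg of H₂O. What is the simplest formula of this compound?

mol C = 0.4685 g CO₂ ÷ 44.009 g/mol = 0.010646 mol
mol H = 2 × 0.1918 g H₂O ÷ 18.015 g/mol = 0.021293 mol
mass O = 0.1919 − (0.12786 + 0.021464) = 0.042573 g → mol O = 0.042573 ÷ 15.999 = 0.0026610 mol
Divide by the smallest (0.0026610 mol): C 4.001, H 8.002, O 1.000

C4H8O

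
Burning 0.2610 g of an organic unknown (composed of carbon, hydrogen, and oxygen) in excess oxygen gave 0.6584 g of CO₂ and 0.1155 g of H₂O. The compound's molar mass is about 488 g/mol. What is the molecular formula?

mol C = 0.6584 g CO₂ ÷ 44.009 g/mol = 0.014961 mol
mol H = 2 × 0.1155 g H₂O ÷ 18.015 g/mol = 0.012823 mol
mass O = 0.2610 − (0.17969 + 0.012925) = 0.068383 g → mol O = 0.068383 ÷ 15.999 = 0.0042742 mol
Divide by the smallest (0.0042742 mol): C 3.500, H 3.000, O 1.000
Multiplying each by 2 gives whole numbers: C 7.00, H 6.00, O 2.00
Empirical formula: C7H6O2
Empirical-formula mass = 122.12 g/mol; 488 ÷ 122.12 ≈ 4, so the molecular formula is C28H24O8.

C28H24O8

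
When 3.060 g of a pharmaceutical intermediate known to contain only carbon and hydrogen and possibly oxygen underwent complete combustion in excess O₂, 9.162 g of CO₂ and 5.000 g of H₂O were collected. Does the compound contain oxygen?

no

mol C = 9.162 g CO₂ ÷ 44.009 g/mol = 0.20818 mol
mol H = 2 × 5.000 g H₂O ÷ 18.015 g/mol = 0.55509 mol
C and H together account for 3.0600 g — essentially the entire 3.060 g sample — so the compound contains no oxygen.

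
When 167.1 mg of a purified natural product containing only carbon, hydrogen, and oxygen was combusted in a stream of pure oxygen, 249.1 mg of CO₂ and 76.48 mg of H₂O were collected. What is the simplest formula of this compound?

mol C = 0.2491 g CO₂ ÷ 44.009 g/mol = 0.0056602 mol
mol H = 2 × 0.07648 g H₂O ÷ 18.015 g/mol = 0.0084907 mol
mass O = 0.1671 − (0.067985 + 0.0085586) = 0.090557 g → mol O = 0.090557 ÷ 15.999 = 0.0056601 mol
Divide by the smallest (0.0056601 mol): C 1.000, H 1.500, O 1.000
Multiplying each by 2 gives whole numbers: C 2.00, H 3.00, O 2.00

C2H3O2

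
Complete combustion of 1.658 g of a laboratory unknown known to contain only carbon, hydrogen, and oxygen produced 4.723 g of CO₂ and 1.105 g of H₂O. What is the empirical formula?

mol C = 4.723 g CO₂ ÷ 44.009 g/mol = 0.10732 mol
mol H = 2 × 1.105 g H₂O ÷ 18.015 g/mol = 0.12268 mol
mass O = 1.658 − (1.2890 + 0.12366) = 0.24534 g → mol O = 0.24534 ÷ 15.999 = 0.015334 mol
Divide by the smallest (0.015334 mol): C 6.999, H 8.000, O 1.000

C7H8O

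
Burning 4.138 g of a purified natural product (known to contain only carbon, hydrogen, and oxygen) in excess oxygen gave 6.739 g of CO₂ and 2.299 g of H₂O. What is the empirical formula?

mol C = 6.739 g CO₂ ÷ 44.009 g/mol = 0.15313 mol
mol H = 2 × 2.299 g H₂O ÷ 18.015 g/mol = 0.25523 mol
mass O = 4.138 − (1.8392 + 0.25727) = 2.0415 g → mol O = 2.0415 ÷ 15.999 = 0.12760 mol
Divide by the smallest (0.12760 mol): C 1.200, H 2.000, O 1.000
Multiplying each by 5 gives whole numbers: C 6.00, H 10.00, O 5.00

C6H10O5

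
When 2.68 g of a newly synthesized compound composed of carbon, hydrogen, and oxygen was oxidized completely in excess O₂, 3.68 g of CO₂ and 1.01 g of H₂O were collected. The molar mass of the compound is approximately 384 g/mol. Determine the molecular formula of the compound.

C12H16O14

mol C = 3.68 g CO₂ ÷ 44.009 g/mol = 0.08362 mol
mol H = 2 × 1.01 g H₂O ÷ 18.015 g/mol = 0.1121 mol
mass O = 2.68 − (1.004 + 0.1130) = 1.563 g → mol O = 1.563 ÷ 15.999 = 0.09767 mol
Divide by the smallest (0.08362 mol): C 1.000, H 1.341, O 1.168
Multiplying each by 6 gives whole numbers: C 6.00, H 8.05, O 7.01
Empirical formula: C6H8O7
Empirical-formula mass = 192.12 g/mol; 384 ÷ 192.12 ≈ 2, so the molecular formula is C12H16O14.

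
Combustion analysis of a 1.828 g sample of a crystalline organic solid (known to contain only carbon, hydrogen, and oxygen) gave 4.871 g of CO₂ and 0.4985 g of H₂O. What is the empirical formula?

mol C = 4.871 g CO₂ ÷ 44.009 g/mol = 0.11068 mol
mol H = 2 × 0.4985 g H₂O ÷ 18.015 g/mol = 0.055343 mol
mass O = 1.828 − (1.3294 + 0.055786) = 0.44281 g → mol O = 0.44281 ÷ 15.999 = 0.027678 mol
Divide by the smallest (0.027678 mol): C 3.999, H 2.000, O 1.000

C4H2O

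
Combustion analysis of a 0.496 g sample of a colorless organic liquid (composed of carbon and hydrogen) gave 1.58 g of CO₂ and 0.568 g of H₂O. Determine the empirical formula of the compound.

mol C = 1.58 g CO₂ ÷ 44.009 g/mol = 0.03590 mol
mol H = 2 × 0.568 g H₂O ÷ 18.015 g/mol = 0.06306 mol
Divide by the smallest (0.03590 mol): C 1.000, H 1.756
Multiplying each by 4 gives whole numbers: C 4.00, H 7.03

C4H7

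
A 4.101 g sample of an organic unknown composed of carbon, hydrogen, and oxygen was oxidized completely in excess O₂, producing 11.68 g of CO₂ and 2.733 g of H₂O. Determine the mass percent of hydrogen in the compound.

mol C = 11.68 g CO₂ ÷ 44.009 g/mol = 0.26540 mol
mol H = 2 × 2.733 g H₂O ÷ 18.015 g/mol = 0.30341 mol
mass O = 4.101 − (3.1877 + 0.30584) = 0.60744 g → mol O = 0.60744 ÷ 15.999 = 0.037967 mol
mass % H = 0.30584 g ÷ 4.101 g × 100%

7.46%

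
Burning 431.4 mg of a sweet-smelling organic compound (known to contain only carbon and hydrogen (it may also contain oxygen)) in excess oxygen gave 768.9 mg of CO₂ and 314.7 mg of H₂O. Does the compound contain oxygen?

mol C = 0.7689 g CO₂ ÷ 44.009 g/mol = 0.017471 mol
mol H = 2 × 0.3147 g H₂O ÷ 18.015 g/mol = 0.034938 mol
C and H account for only 0.24507 g of the 0.4314 g sample; the remaining 0.18633 g must be oxygen.

yes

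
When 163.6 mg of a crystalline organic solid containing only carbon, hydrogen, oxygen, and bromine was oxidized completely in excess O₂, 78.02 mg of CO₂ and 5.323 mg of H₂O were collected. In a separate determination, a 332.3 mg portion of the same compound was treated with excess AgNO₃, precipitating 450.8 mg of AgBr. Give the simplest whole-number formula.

C3HBr2O5

mol C = 0.07802 g CO₂ ÷ 44.009 g/mol = 0.0017728 mol
mol H = 2 × 0.005323 g H₂O ÷ 18.015 g/mol = 0.00059095 mol
From the AgBr data: mol Br per gram of compound = (0.4508 ÷ 187.772) ÷ 0.3323 = 0.0072247 mol/g, so in the 0.1636 g combustion sample mol Br = 0.0011820 mol
mass O = 0.1636 − (0.021293 + 0.00059568 + 0.094444) = 0.047267 g → mol O = 0.047267 ÷ 15.999 = 0.0029544 mol
Divide by the smallest (0.00059095 mol): C 3.000, H 1.000, Br 2.000, O 4.999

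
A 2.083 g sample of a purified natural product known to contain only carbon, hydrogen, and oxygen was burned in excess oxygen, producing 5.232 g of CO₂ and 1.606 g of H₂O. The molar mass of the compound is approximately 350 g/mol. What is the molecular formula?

C20H30O5

mol C = 5.232 g CO₂ ÷ 44.009 g/mol = 0.11888 mol
mol H = 2 × 1.606 g H₂O ÷ 18.015 g/mol = 0.17830 mol
mass O = 2.083 − (1.4279 + 0.17972) = 0.47535 g → mol O = 0.47535 ÷ 15.999 = 0.029711 mol
Divide by the smallest (0.029711 mol): C 4.001, H 6.001, O 1.000
Empirical formula: C4H6O
Empirical-formula mass = 70.09 g/mol; 350 ÷ 70.09 ≈ 5, so the molecular formula is C20H30O5.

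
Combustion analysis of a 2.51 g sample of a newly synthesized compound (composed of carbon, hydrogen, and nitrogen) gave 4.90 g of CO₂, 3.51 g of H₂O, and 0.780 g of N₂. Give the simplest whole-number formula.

mol C = 4.90 g CO₂ ÷ 44.009 g/mol = 0.1113 mol
mol H = 2 × 3.51 g H₂O ÷ 18.015 g/mol = 0.3897 mol
mol N = 2 × 0.780 g N₂ ÷ 28.014 g/mol = 0.05569 mol
Divide by the smallest (0.05569 mol): C 1.999, H 6.998, N 1.000

C2H7N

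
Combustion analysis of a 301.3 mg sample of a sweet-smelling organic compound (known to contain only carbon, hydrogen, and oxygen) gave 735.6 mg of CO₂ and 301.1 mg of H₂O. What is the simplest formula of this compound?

C4H8O

mol C = 0.7356 g CO₂ ÷ 44.009 g/mol = 0.016715 mol
mol H = 2 × 0.3011 g H₂O ÷ 18.015 g/mol = 0.033428 mol
mass O = 0.3013 − (0.20076 + 0.033695) = 0.066844 g → mol O = 0.066844 ÷ 15.999 = 0.0041780 mol
Divide by the smallest (0.0041780 mol): C 4.001, H 8.001, O 1.000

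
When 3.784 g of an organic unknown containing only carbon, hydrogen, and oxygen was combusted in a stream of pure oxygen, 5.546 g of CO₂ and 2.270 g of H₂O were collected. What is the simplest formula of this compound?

CH2O

mol C = 5.546 g CO₂ ÷ 44.009 g/mol = 0.12602 mol
mol H = 2 × 2.270 g H₂O ÷ 18.015 g/mol = 0.25201 mol
mass O = 3.784 − (1.5136 + 0.25403) = 2.0163 g → mol O = 2.0163 ÷ 15.999 = 0.12603 mol
Divide by the smallest (0.12602 mol): C 1.000, H 2.000, O 1.000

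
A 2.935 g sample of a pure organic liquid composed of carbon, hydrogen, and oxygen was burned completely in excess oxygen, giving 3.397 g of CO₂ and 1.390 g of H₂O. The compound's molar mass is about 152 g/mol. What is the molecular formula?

mol C = 3.397 g CO₂ ÷ 44.009 g/mol = 0.077189 mol
mol H = 2 × 1.390 g H₂O ÷ 18.015 g/mol = 0.15432 mol
mass O = 2.935 − (0.92711 + 0.15555) = 1.8523 g → mol O = 1.8523 ÷ 15.999 = 0.11578 mol
Divide by the smallest (0.077189 mol): C 1.000, H 1.999, O 1.500
Multiplying each by 2 gives whole numbers: C 2.00, H 4.00, O 3.00
Empirical formula: C2H4O3
Empirical-formula mass = 76.05 g/mol; 152 ÷ 76.05 ≈ 2, so the molecular formula is C4H8O6.

C4H8O6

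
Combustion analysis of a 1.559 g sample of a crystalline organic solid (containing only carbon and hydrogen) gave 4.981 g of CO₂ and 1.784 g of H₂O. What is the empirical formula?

mol C = 4.981 g CO₂ ÷ 44.009 g/mol = 0.11318 mol
mol H = 2 × 1.784 g H₂O ÷ 18.015 g/mol = 0.19806 mol
Divide by the smallest (0.11318 mol): C 1.000, H 1.750
Multiplying each by 4 gives whole numbers: C 4.00, H 7.00

C4H7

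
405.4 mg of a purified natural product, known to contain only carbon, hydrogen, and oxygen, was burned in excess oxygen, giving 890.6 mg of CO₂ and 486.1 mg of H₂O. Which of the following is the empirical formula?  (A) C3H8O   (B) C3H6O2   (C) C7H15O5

mol C = 0.8906 g CO₂ ÷ 44.009 g/mol = 0.020237 mol
mol H = 2 × 0.4861 g H₂O ÷ 18.015 g/mol = 0.053966 mol
mass O = 0.4054 − (0.24306 + 0.054398) = 0.10794 g → mol O = 0.10794 ÷ 15.999 = 0.0067466 mol
Divide by the smallest (0.0067466 mol): C 3.000, H 7.999, O 1.000

(A) C3H8O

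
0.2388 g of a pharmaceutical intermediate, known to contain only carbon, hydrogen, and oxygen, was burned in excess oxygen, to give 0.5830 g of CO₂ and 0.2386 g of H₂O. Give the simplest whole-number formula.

C4H8O

mol C = 0.5830 g CO₂ ÷ 44.009 g/mol = 0.013247 mol
mol H = 2 × 0.2386 g H₂O ÷ 18.015 g/mol = 0.026489 mol
mass O = 0.2388 − (0.15911 + 0.026701) = 0.052986 g → mol O = 0.052986 ÷ 15.999 = 0.0033118 mol
Divide by the smallest (0.0033118 mol): C 4.000, H 7.998, O 1.000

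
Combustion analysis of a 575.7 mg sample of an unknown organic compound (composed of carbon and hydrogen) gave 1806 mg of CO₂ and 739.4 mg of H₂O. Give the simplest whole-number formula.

CH2

mol C = 1.806 g CO₂ ÷ 44.009 g/mol = 0.041037 mol
mol H = 2 × 0.7394 g H₂O ÷ 18.015 g/mol = 0.082087 mol
Divide by the smallest (0.041037 mol): C 1.000, H 2.000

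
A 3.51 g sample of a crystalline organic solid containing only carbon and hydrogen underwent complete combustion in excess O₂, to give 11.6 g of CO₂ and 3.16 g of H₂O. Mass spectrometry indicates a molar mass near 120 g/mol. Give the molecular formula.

mol C = 11.6 g CO₂ ÷ 44.009 g/mol = 0.2636 mol
mol H = 2 × 3.16 g H₂O ÷ 18.015 g/mol = 0.3508 mol
Divide by the smallest (0.2636 mol): C 1.000, H 1.331
Multiplying each by 3 gives whole numbers: C 3.00, H 3.99
Empirical formula: C3H4
Empirical-formula mass = 40.06 g/mol; 120 ÷ 40.06 ≈ 3, so the molecular formula is C9H12.

C9H12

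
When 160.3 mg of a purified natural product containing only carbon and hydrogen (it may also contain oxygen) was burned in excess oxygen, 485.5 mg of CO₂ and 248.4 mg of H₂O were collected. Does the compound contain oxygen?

no

mol C = 0.4855 g CO₂ ÷ 44.009 g/mol = 0.011032 mol
mol H = 2 × 0.2484 g H₂O ÷ 18.015 g/mol = 0.027577 mol
C and H together account for 0.16030 g — essentially the entire 0.1603 g sample — so the compound contains no oxygen.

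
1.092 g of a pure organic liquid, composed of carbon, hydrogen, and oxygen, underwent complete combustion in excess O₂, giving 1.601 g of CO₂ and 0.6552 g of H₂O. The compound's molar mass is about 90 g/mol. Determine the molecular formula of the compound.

mol C = 1.601 g CO₂ ÷ 44.009 g/mol = 0.036379 mol
mol H = 2 × 0.6552 g H₂O ÷ 18.015 g/mol = 0.072739 mol
mass O = 1.092 − (0.43695 + 0.073321) = 0.58173 g → mol O = 0.58173 ÷ 15.999 = 0.036360 mol
Divide by the smallest (0.036360 mol): C 1.001, H 2.001, O 1.000
Empirical formula: CH2O
Empirical-formula mass = 30.03 g/mol; 90 ÷ 30.03 ≈ 3, so the molecular formula is C3H6O3.

C3H6O3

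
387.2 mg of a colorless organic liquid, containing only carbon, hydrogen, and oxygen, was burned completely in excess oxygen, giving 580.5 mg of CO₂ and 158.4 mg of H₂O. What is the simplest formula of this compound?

C3H4O3

mol C = 0.5805 g CO₂ ÷ 44.009 g/mol = 0.013190 mol
mol H = 2 × 0.1584 g H₂O ÷ 18.015 g/mol = 0.017585 mol
mass O = 0.3872 − (0.15843 + 0.017726) = 0.21104 g → mol O = 0.21104 ÷ 15.999 = 0.013191 mol
Divide by the smallest (0.013190 mol): C 1.000, H 1.333, O 1.000
Multiplying each by 3 gives whole numbers: C 3.00, H 4.00, O 3.00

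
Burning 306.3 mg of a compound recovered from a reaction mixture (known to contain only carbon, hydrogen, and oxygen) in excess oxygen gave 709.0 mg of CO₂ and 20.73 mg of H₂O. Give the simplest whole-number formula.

C7HO3

mol C = 0.7090 g CO₂ ÷ 44.009 g/mol = 0.016110 mol
mol H = 2 × 0.02073 g H₂O ÷ 18.015 g/mol = 0.0023014 mol
mass O = 0.3063 − (0.19350 + 0.0023198) = 0.11048 g → mol O = 0.11048 ÷ 15.999 = 0.0069054 mol
Divide by the smallest (0.0023014 mol): C 7.000, H 1.000, O 3.000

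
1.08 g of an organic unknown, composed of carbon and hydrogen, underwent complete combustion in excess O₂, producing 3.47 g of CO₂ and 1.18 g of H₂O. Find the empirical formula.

mol C = 3.47 g CO₂ ÷ 44.009 g/mol = 0.07885 mol
mol H = 2 × 1.18 g H₂O ÷ 18.015 g/mol = 0.1310 mol
Divide by the smallest (0.07885 mol): C 1.000, H 1.661
Multiplying each by 3 gives whole numbers: C 3.00, H 4.98

C3H5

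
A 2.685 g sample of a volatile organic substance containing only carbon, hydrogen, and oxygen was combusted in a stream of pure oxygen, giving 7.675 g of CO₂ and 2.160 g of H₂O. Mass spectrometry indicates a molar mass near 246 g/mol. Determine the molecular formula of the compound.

mol C = 7.675 g CO₂ ÷ 44.009 g/mol = 0.17440 mol
mol H = 2 × 2.160 g H₂O ÷ 18.015 g/mol = 0.23980 mol
mass O = 2.685 − (2.0947 + 0.24172) = 0.34861 g → mol O = 0.34861 ÷ 15.999 = 0.021789 mol
Divide by the smallest (0.021789 mol): C 8.004, H 11.005, O 1.000
Empirical formula: C8H11O
Empirical-formula mass = 123.17 g/mol; 246 ÷ 123.17 ≈ 2, so the molecular formula is C16H22O2.

C16H22O2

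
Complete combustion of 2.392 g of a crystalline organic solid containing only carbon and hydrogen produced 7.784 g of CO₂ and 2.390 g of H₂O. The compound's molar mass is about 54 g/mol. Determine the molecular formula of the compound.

mol C = 7.784 g CO₂ ÷ 44.009 g/mol = 0.17687 mol
mol H = 2 × 2.390 g H₂O ÷ 18.015 g/mol = 0.26533 mol
Divide by the smallest (0.17687 mol): C 1.000, H 1.500
Multiplying each by 2 gives whole numbers: C 2.00, H 3.00
Empirical formula: C2H3
Empirical-formula mass = 27.05 g/mol; 54 ÷ 27.05 ≈ 2, so the molecular formula is C4H6.

C4H6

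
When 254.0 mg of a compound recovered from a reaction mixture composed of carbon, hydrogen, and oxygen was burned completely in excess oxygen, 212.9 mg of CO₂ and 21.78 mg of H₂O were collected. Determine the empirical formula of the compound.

C2HO5

mol C = 0.2129 g CO₂ ÷ 44.009 g/mol = 0.0048376 mol
mol H = 2 × 0.02178 g H₂O ÷ 18.015 g/mol = 0.0024180 mol
mass O = 0.2540 − (0.058105 + 0.0024373) = 0.19346 g → mol O = 0.19346 ÷ 15.999 = 0.012092 mol
Divide by the smallest (0.0024180 mol): C 2.001, H 1.000, O 5.001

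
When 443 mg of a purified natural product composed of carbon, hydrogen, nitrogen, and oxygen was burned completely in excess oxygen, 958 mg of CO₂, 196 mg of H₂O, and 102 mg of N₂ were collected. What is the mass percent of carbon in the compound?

mol C = 0.958 g CO₂ ÷ 44.009 g/mol = 0.02177 mol
mol H = 2 × 0.196 g H₂O ÷ 18.015 g/mol = 0.02176 mol
mol N = 2 × 0.102 g N₂ ÷ 28.014 g/mol = 0.007282 mol
mass O = 0.443 − (0.2615 + 0.02193 + 0.1020) = 0.05761 g → mol O = 0.05761 ÷ 15.999 = 0.003601 mol
mass % C = 0.2615 g ÷ 0.443 g × 100%

59.0%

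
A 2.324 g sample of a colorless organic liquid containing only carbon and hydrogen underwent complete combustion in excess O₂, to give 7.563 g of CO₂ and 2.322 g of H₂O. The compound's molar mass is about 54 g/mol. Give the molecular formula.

mol C = 7.563 g CO₂ ÷ 44.009 g/mol = 0.17185 mol
mol H = 2 × 2.322 g H₂O ÷ 18.015 g/mol = 0.25779 mol
Divide by the smallest (0.17185 mol): C 1.000, H 1.500
Multiplying each by 2 gives whole numbers: C 2.00, H 3.00
Empirical formula: C2H3
Empirical-formula mass = 27.05 g/mol; 54 ÷ 27.05 ≈ 2, so the molecular formula is C4H6.

C4H6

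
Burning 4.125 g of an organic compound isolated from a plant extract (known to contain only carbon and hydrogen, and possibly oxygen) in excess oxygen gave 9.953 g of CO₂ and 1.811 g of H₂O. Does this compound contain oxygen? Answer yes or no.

mol C = 9.953 g CO₂ ÷ 44.009 g/mol = 0.22616 mol
mol H = 2 × 1.811 g H₂O ÷ 18.015 g/mol = 0.20105 mol
C and H account for only 2.9191 g of the 4.125 g sample; the remaining 1.2059 g must be oxygen.

yes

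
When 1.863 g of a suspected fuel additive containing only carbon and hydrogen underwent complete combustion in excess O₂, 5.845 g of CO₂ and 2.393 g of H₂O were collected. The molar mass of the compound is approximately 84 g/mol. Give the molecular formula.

C6H12

mol C = 5.845 g CO₂ ÷ 44.009 g/mol = 0.13281 mol
mol H = 2 × 2.393 g H₂O ÷ 18.015 g/mol = 0.26567 mol
Divide by the smallest (0.13281 mol): C 1.000, H 2.000
Empirical formula: CH2
Empirical-formula mass = 14.03 g/mol; 84 ÷ 14.03 ≈ 6, so the molecular formula is C6H12.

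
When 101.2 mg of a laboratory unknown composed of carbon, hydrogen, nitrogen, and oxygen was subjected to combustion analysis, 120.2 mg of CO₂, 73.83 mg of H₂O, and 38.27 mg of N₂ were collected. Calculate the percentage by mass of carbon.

32.42%

mol C = 0.1202 g CO₂ ÷ 44.009 g/mol = 0.0027313 mol
mol H = 2 × 0.07383 g H₂O ÷ 18.015 g/mol = 0.0081965 mol
mol N = 2 × 0.03827 g N₂ ÷ 28.014 g/mol = 0.0027322 mol
mass O = 0.1012 − (0.032805 + 0.0082621 + 0.038270) = 0.021863 g → mol O = 0.021863 ÷ 15.999 = 0.0013665 mol
mass % C = 0.032805 g ÷ 0.1012 g × 100%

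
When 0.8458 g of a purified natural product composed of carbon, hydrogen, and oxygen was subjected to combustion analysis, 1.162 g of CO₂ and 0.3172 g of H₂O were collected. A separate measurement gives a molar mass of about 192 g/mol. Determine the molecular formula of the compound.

mol C = 1.162 g CO₂ ÷ 44.009 g/mol = 0.026404 mol
mol H = 2 × 0.3172 g H₂O ÷ 18.015 g/mol = 0.035215 mol
mass O = 0.8458 − (0.31713 + 0.035497) = 0.49317 g → mol O = 0.49317 ÷ 15.999 = 0.030825 mol
Divide by the smallest (0.026404 mol): C 1.000, H 1.334, O 1.167
Multiplying each by 6 gives whole numbers: C 6.00, H 8.00, O 7.00
Empirical formula: C6H8O7
Empirical-formula mass = 192.12 g/mol; 192 ÷ 192.12 ≈ 1, so the molecular formula is C6H8O7.

C6H8O7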